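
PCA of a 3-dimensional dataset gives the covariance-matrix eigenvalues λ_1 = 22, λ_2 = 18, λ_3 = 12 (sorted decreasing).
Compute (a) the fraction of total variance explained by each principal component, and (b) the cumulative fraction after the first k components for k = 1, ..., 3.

Step 1 — total variance = trace(Sigma) = Σ λ_i = 22 + 18 + 12 = 52.

Step 2 — fraction explained by component i = λ_i / Σ λ:
  PC1: 22/52 = 0.4231
  PC2: 18/52 = 0.3462
  PC3: 12/52 = 0.2308

Step 3 — cumulative fraction after k components = (λ_1 + ... + λ_k) / Σ λ:
  k = 1: 22/52 = 0.4231
  k = 2: (22 + 18)/52 = 40/52 = 0.7692
  k = 3: (22 + 18 + 12)/52 = 52/52 = 1

Summary (fraction, with percent):

explained: PC1 0.4231 (42.31%), PC2 0.3462 (34.62%), PC3 0.2308 (23.08%);  cumulative: 0.4231, 0.7692, 1


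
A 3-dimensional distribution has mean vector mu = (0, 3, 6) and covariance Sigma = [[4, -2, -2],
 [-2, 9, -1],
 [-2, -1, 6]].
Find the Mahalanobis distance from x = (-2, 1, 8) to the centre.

Step 1 — centre the observation: (x - mu) = (-2, -2, 2).

Step 2 — invert Sigma (cofactor / det for 3×3, or solve directly):
  Sigma^{-1} = [[0.3681, 0.0972, 0.1389],
 [0.0972, 0.1389, 0.0556],
 [0.1389, 0.0556, 0.2222]].

Step 3 — form the quadratic (x - mu)^T · Sigma^{-1} · (x - mu):
  Sigma^{-1} · (x - mu) = (-0.6528, -0.3611, 0.0556).
  (x - mu)^T · [Sigma^{-1} · (x - mu)] = (-2)·(-0.6528) + (-2)·(-0.3611) + (2)·(0.0556) = 2.1389.

Step 4 — take square root: d = √(2.1389) ≈ 1.4625.

d(x, mu) = √(2.1389) ≈ 1.4625


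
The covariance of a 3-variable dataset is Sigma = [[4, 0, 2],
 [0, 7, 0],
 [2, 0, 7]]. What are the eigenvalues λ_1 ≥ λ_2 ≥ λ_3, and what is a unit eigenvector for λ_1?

Step 1 — characteristic polynomial p(λ) = det(λI - Sigma) = λ³ - tr·λ² + c_1·λ - det, where tr = trace, c_1 = sum of the principal 2×2 minors, det = det(Sigma):
  tr = 4 + 7 + 7 = 18,
  c_1 = (4·7 - (0)²) + (4·7 - (2)²) + (7·7 - (0)²) = 28 + 24 + 49 = 101,
  det = 4·(7·7 - (0)²) - (0)·((0)·7 - (0)·(2)) + (2)·((0)·(0) - 7·(2)) = 4·(49) - (0)·(0) + (2)·(-14) = 168.
  So p(λ) = λ³ - 18λ² + 101λ - 168.
Step 2 — look for an integer root (rational root theorem: any rational root is an integer divisor of 168). Testing λ = 3:
  p(3) = 27 - 162 + 303 - 168 = 0  ✓
  Dividing out (λ - 3): p(λ) = (λ - 3)(λ² - 15λ + 56).
Step 3 — remaining eigenvalues from the quadratic λ² - 15λ + 56 = 0:
  Δ = 15² - 4·56 = 225 - 224 = 1,  λ = (15 ± √1)/2 = (15 ± 1)/2 = 8 or 7.
  Sorted: λ_1 = 8,  λ_2 = 7,  λ_3 = 3  (check: sum = 18 = tr ✓).

Step 4 — unit eigenvector for λ_1 = 8: v spans the null space of (Sigma - λ_1 I), whose rows are
  r_1 = (-4, 0, 2),  r_2 = (0, -1, 0),  r_3 = (2, 0, -1).
  v is orthogonal to every row, so take v ∝ r_1 × r_2 = ((0)·(0) - (2)·(-1), (2)·(0) - (-4)·(0), (-4)·(-1) - (0)·(0)) = (2, 0, 4).
  Rescale (divide by 2): u = (1, 0, 2).
  ||u|| = √((1)² + (0)² + (2)²) = √(5) ≈ 2.2361,  v_1 = u/||u|| ≈ (0.4472, 0, 0.8944) (||v_1|| = 1).

λ_1 = 8,  λ_2 = 7,  λ_3 = 3;  v_1 ≈ (0.4472, 0, 0.8944)


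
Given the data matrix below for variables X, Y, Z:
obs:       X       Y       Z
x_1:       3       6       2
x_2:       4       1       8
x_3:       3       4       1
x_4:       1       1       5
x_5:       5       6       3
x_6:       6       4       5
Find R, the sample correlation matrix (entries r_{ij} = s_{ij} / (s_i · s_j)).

Step 1 — column means:
  mean(X) = (3 + 4 + 3 + 1 + 5 + 6) / 6 = 22/6 = 3.6667
  mean(Y) = (6 + 1 + 4 + 1 + 6 + 4) / 6 = 22/6 = 3.6667
  mean(Z) = (2 + 8 + 1 + 5 + 3 + 5) / 6 = 24/6 = 4

Step 2 — sample variances and covariances s[i,j] = (1/(n-1)) · Σ_k (x_{k,i} - mean_i) · (x_{k,j} - mean_j), with n-1 = 5:
  s[X,X] = ((-0.6667)·(-0.6667) + (0.3333)·(0.3333) + (-0.6667)·(-0.6667) + (-2.6667)·(-2.6667) + (1.3333)·(1.3333) + (2.3333)·(2.3333)) / 5 = 15.3333/5 = 3.0667
  s[X,Y] = ((-0.6667)·(2.3333) + (0.3333)·(-2.6667) + (-0.6667)·(0.3333) + (-2.6667)·(-2.6667) + (1.3333)·(2.3333) + (2.3333)·(0.3333)) / 5 = 8.3333/5 = 1.6667
  s[X,Z] = ((-0.6667)·(-2) + (0.3333)·(4) + (-0.6667)·(-3) + (-2.6667)·(1) + (1.3333)·(-1) + (2.3333)·(1)) / 5 = 3/5 = 0.6
  s[Y,Y] = ((2.3333)·(2.3333) + (-2.6667)·(-2.6667) + (0.3333)·(0.3333) + (-2.6667)·(-2.6667) + (2.3333)·(2.3333) + (0.3333)·(0.3333)) / 5 = 25.3333/5 = 5.0667
  s[Y,Z] = ((2.3333)·(-2) + (-2.6667)·(4) + (0.3333)·(-3) + (-2.6667)·(1) + (2.3333)·(-1) + (0.3333)·(1)) / 5 = -21/5 = -4.2
  s[Z,Z] = ((-2)·(-2) + (4)·(4) + (-3)·(-3) + (1)·(1) + (-1)·(-1) + (1)·(1)) / 5 = 32/5 = 6.4
  Sample standard deviations s_i = √(s[i,i]):
  s(X) = √(3.0667) = 1.7512
  s(Y) = √(5.0667) = 2.2509
  s(Z) = √(6.4) = 2.5298

Step 3 — r_{ij} = s_{ij} / (s_i · s_j):
  r[X,X] = 1 (diagonal).
  r[X,Y] = 1.6667 / (1.7512 · 2.2509) = 1.6667 / 3.9418 = 0.4228
  r[X,Z] = 0.6 / (1.7512 · 2.5298) = 0.6 / 4.4302 = 0.1354
  r[Y,Y] = 1 (diagonal).
  r[Y,Z] = -4.2 / (2.2509 · 2.5298) = -4.2 / 5.6944 = -0.7376
  r[Z,Z] = 1 (diagonal).

R is symmetric with unit diagonal. Assembling:

R = [[1, 0.4228, 0.1354],
 [0.4228, 1, -0.7376],
 [0.1354, -0.7376, 1]]


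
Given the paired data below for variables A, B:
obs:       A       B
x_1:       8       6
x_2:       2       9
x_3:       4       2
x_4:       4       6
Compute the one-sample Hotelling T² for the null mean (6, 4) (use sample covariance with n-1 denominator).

Step 1 — sample mean vector:
  mean(A) = (8 + 2 + 4 + 4) / 4 = 18/4 = 4.5
  mean(B) = (6 + 9 + 2 + 6) / 4 = 23/4 = 5.75
  x̄ = (4.5, 5.75),  deviation x̄ - mu_0 = (4.5, 5.75) - (6, 4) = (-1.5, 1.75).

Step 2 — sample covariance matrix, S[i,j] = (1/(n-1)) · Σ_k (x_{k,i} - mean_i) · (x_{k,j} - mean_j), divisor n-1 = 3:
  S[A,A] = ((3.5)·(3.5) + (-2.5)·(-2.5) + (-0.5)·(-0.5) + (-0.5)·(-0.5)) / 3 = 19/3 = 6.3333
  S[A,B] = ((3.5)·(0.25) + (-2.5)·(3.25) + (-0.5)·(-3.75) + (-0.5)·(0.25)) / 3 = -5.5/3 = -1.8333
  S[B,B] = ((0.25)·(0.25) + (3.25)·(3.25) + (-3.75)·(-3.75) + (0.25)·(0.25)) / 3 = 24.75/3 = 8.25
  S = [[6.3333, -1.8333],
 [-1.8333, 8.25]].

Step 3 — invert S. det(S) = 6.3333·8.25 - (-1.8333)² = 48.8889.
  S^{-1} = (1/det) · [[d, -b], [-b, a]] = [[0.1688, 0.0375],
 [0.0375, 0.1295]].

Step 4 — quadratic form (x̄ - mu_0)^T · S^{-1} · (x̄ - mu_0):
  S^{-1} · (x̄ - mu_0) = (-0.1875, 0.1705),
  (x̄ - mu_0)^T · [...] = (-1.5)·(-0.1875) + (1.75)·(0.1705) = 0.5795.

Step 5 — scale by n: T² = 4 · 0.5795 = 2.3182.

T² ≈ 2.3182


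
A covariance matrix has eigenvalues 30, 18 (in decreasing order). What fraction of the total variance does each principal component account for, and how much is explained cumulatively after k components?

Step 1 — total variance = trace(Sigma) = Σ λ_i = 30 + 18 = 48.

Step 2 — fraction explained by component i = λ_i / Σ λ:
  PC1: 30/48 = 0.625
  PC2: 18/48 = 0.375

Step 3 — cumulative fraction after k components = (λ_1 + ... + λ_k) / Σ λ:
  k = 1: 30/48 = 0.625
  k = 2: (30 + 18)/48 = 48/48 = 1

Summary (fraction, with percent):

explained: PC1 0.625 (62.5%), PC2 0.375 (37.5%);  cumulative: 0.625, 1


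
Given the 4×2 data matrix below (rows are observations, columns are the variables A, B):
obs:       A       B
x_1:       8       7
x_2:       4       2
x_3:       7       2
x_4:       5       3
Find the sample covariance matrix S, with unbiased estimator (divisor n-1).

Step 1 — column means:
  mean(A) = (8 + 4 + 7 + 5) / 4 = 24/4 = 6
  mean(B) = (7 + 2 + 2 + 3) / 4 = 14/4 = 3.5

Step 2 — sample covariance S[i,j] = (1/(n-1)) · Σ_k (x_{k,i} - mean_i) · (x_{k,j} - mean_j), with n-1 = 3.
  S[A,A] = ((2)·(2) + (-2)·(-2) + (1)·(1) + (-1)·(-1)) / 3 = 10/3 = 3.3333
  S[A,B] = ((2)·(3.5) + (-2)·(-1.5) + (1)·(-1.5) + (-1)·(-0.5)) / 3 = 9/3 = 3
  S[B,B] = ((3.5)·(3.5) + (-1.5)·(-1.5) + (-1.5)·(-1.5) + (-0.5)·(-0.5)) / 3 = 17/3 = 5.6667

S is symmetric (S[j,i] = S[i,j]). Assembling:

S = [[3.3333, 3],
 [3, 5.6667]]


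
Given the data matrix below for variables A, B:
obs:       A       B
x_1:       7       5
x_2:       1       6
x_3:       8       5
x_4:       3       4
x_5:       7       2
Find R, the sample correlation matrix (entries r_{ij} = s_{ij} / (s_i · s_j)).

Step 1 — column means:
  mean(A) = (7 + 1 + 8 + 3 + 7) / 5 = 26/5 = 5.2
  mean(B) = (5 + 6 + 5 + 4 + 2) / 5 = 22/5 = 4.4

Step 2 — sample variances and covariances s[i,j] = (1/(n-1)) · Σ_k (x_{k,i} - mean_i) · (x_{k,j} - mean_j), with n-1 = 4:
  s[A,A] = ((1.8)·(1.8) + (-4.2)·(-4.2) + (2.8)·(2.8) + (-2.2)·(-2.2) + (1.8)·(1.8)) / 4 = 36.8/4 = 9.2
  s[A,B] = ((1.8)·(0.6) + (-4.2)·(1.6) + (2.8)·(0.6) + (-2.2)·(-0.4) + (1.8)·(-2.4)) / 4 = -7.4/4 = -1.85
  s[B,B] = ((0.6)·(0.6) + (1.6)·(1.6) + (0.6)·(0.6) + (-0.4)·(-0.4) + (-2.4)·(-2.4)) / 4 = 9.2/4 = 2.3
  Sample standard deviations s_i = √(s[i,i]):
  s(A) = √(9.2) = 3.0332
  s(B) = √(2.3) = 1.5166

Step 3 — r_{ij} = s_{ij} / (s_i · s_j):
  r[A,A] = 1 (diagonal).
  r[A,B] = -1.85 / (3.0332 · 1.5166) = -1.85 / 4.6 = -0.4022
  r[B,B] = 1 (diagonal).

R is symmetric with unit diagonal. Assembling:

R = [[1, -0.4022],
 [-0.4022, 1]]


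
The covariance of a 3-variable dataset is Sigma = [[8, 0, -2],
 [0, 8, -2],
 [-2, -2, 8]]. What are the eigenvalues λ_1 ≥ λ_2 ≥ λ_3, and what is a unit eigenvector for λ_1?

Step 1 — characteristic polynomial p(λ) = det(λI - Sigma) = λ³ - tr·λ² + c_1·λ - det, where tr = trace, c_1 = sum of the principal 2×2 minors, det = det(Sigma):
  tr = 8 + 8 + 8 = 24,
  c_1 = (8·8 - (0)²) + (8·8 - (-2)²) + (8·8 - (-2)²) = 64 + 60 + 60 = 184,
  det = 8·(8·8 - (-2)²) - (0)·((0)·8 - (-2)·(-2)) + (-2)·((0)·(-2) - 8·(-2)) = 8·(60) - (0)·(-4) + (-2)·(16) = 448.
  So p(λ) = λ³ - 24λ² + 184λ - 448.
Step 2 — look for an integer root (rational root theorem: any rational root is an integer divisor of 448). Testing λ = 8:
  p(8) = 512 - 1536 + 1472 - 448 = 0  ✓
  Dividing out (λ - 8): p(λ) = (λ - 8)(λ² - 16λ + 56).
Step 3 — remaining eigenvalues from the quadratic λ² - 16λ + 56 = 0:
  Δ = 16² - 4·56 = 256 - 224 = 32,  λ = (16 ± √32)/2 = (16 ± 5.6569)/2 ≈ 10.8284 or 5.1716.
  Sorted: λ_1 = 10.8284,  λ_2 = 8,  λ_3 = 5.1716  (check: sum = 24 = tr ✓).

Step 4 — unit eigenvector for λ_1 ≈ 10.8284: v spans the null space of (Sigma - λ_1 I), whose rows are
  r_1 = (-2.8284, 0, -2),  r_2 = (0, -2.8284, -2),  r_3 = (-2, -2, -2.8284).
  v is orthogonal to every row, so take v ∝ r_1 × r_2 = ((0)·(-2) - (-2)·(-2.8284), (-2)·(0) - (-2.8284)·(-2), (-2.8284)·(-2.8284) - (0)·(0)) ≈ (-5.6569, -5.6569, 8).
  Rescale (multiply by -1 so the first nonzero entry is positive): u = (5.6569, 5.6569, -8).
  ||u|| = √((5.6569)² + (5.6569)² + (-8)²) = √(128) ≈ 11.3137,  v_1 = u/||u|| ≈ (0.5, 0.5, -0.7071) (||v_1|| = 1).

λ_1 = 10.8284,  λ_2 = 8,  λ_3 = 5.1716;  v_1 ≈ (0.5, 0.5, -0.7071)


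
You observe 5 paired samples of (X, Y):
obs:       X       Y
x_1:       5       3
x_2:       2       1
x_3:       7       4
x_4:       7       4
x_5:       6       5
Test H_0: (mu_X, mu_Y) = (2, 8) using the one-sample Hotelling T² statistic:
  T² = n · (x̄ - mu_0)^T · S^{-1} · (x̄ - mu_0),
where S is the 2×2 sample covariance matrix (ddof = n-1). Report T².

Step 1 — sample mean vector:
  mean(X) = (5 + 2 + 7 + 7 + 6) / 5 = 27/5 = 5.4
  mean(Y) = (3 + 1 + 4 + 4 + 5) / 5 = 17/5 = 3.4
  x̄ = (5.4, 3.4),  deviation x̄ - mu_0 = (5.4, 3.4) - (2, 8) = (3.4, -4.6).

Step 2 — sample covariance matrix, S[i,j] = (1/(n-1)) · Σ_k (x_{k,i} - mean_i) · (x_{k,j} - mean_j), divisor n-1 = 4:
  S[X,X] = ((-0.4)·(-0.4) + (-3.4)·(-3.4) + (1.6)·(1.6) + (1.6)·(1.6) + (0.6)·(0.6)) / 4 = 17.2/4 = 4.3
  S[X,Y] = ((-0.4)·(-0.4) + (-3.4)·(-2.4) + (1.6)·(0.6) + (1.6)·(0.6) + (0.6)·(1.6)) / 4 = 11.2/4 = 2.8
  S[Y,Y] = ((-0.4)·(-0.4) + (-2.4)·(-2.4) + (0.6)·(0.6) + (0.6)·(0.6) + (1.6)·(1.6)) / 4 = 9.2/4 = 2.3
  S = [[4.3, 2.8],
 [2.8, 2.3]].

Step 3 — invert S. det(S) = 4.3·2.3 - (2.8)² = 2.05.
  S^{-1} = (1/det) · [[d, -b], [-b, a]] = [[1.122, -1.3659],
 [-1.3659, 2.0976]].

Step 4 — quadratic form (x̄ - mu_0)^T · S^{-1} · (x̄ - mu_0):
  S^{-1} · (x̄ - mu_0) = (10.0976, -14.2927),
  (x̄ - mu_0)^T · [...] = (3.4)·(10.0976) + (-4.6)·(-14.2927) = 100.078.

Step 5 — scale by n: T² = 5 · 100.078 = 500.3902.

T² ≈ 500.3902


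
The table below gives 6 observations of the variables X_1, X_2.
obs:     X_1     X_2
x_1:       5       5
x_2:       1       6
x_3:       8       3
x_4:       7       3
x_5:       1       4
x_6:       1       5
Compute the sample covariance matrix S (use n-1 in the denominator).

Step 1 — column means:
  mean(X_1) = (5 + 1 + 8 + 7 + 1 + 1) / 6 = 23/6 = 3.8333
  mean(X_2) = (5 + 6 + 3 + 3 + 4 + 5) / 6 = 26/6 = 4.3333

Step 2 — sample covariance S[i,j] = (1/(n-1)) · Σ_k (x_{k,i} - mean_i) · (x_{k,j} - mean_j), with n-1 = 5.
  S[X_1,X_1] = ((1.1667)·(1.1667) + (-2.8333)·(-2.8333) + (4.1667)·(4.1667) + (3.1667)·(3.1667) + (-2.8333)·(-2.8333) + (-2.8333)·(-2.8333)) / 5 = 52.8333/5 = 10.5667
  S[X_1,X_2] = ((1.1667)·(0.6667) + (-2.8333)·(1.6667) + (4.1667)·(-1.3333) + (3.1667)·(-1.3333) + (-2.8333)·(-0.3333) + (-2.8333)·(0.6667)) / 5 = -14.6667/5 = -2.9333
  S[X_2,X_2] = ((0.6667)·(0.6667) + (1.6667)·(1.6667) + (-1.3333)·(-1.3333) + (-1.3333)·(-1.3333) + (-0.3333)·(-0.3333) + (0.6667)·(0.6667)) / 5 = 7.3333/5 = 1.4667

S is symmetric (S[j,i] = S[i,j]). Assembling:

S = [[10.5667, -2.9333],
 [-2.9333, 1.4667]]


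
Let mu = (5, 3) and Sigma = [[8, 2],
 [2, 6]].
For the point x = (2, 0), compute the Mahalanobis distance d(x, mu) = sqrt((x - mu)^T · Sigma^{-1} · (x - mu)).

Step 1 — centre the observation: (x - mu) = (-3, -3).

Step 2 — invert Sigma. det(Sigma) = 8·6 - (2)² = 44.
  Sigma^{-1} = (1/det) · [[d, -b], [-b, a]] = [[0.1364, -0.0455],
 [-0.0455, 0.1818]].

Step 3 — form the quadratic (x - mu)^T · Sigma^{-1} · (x - mu):
  Sigma^{-1} · (x - mu) = (-0.2727, -0.4091).
  (x - mu)^T · [Sigma^{-1} · (x - mu)] = (-3)·(-0.2727) + (-3)·(-0.4091) = 2.0455.

Step 4 — take square root: d = √(2.0455) ≈ 1.4302.

d(x, mu) = √(2.0455) ≈ 1.4302


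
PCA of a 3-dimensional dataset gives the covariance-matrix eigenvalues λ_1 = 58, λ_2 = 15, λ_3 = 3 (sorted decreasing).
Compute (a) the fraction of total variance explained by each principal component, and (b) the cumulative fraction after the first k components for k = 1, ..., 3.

Step 1 — total variance = trace(Sigma) = Σ λ_i = 58 + 15 + 3 = 76.

Step 2 — fraction explained by component i = λ_i / Σ λ:
  PC1: 58/76 = 0.7632
  PC2: 15/76 = 0.1974
  PC3: 3/76 = 0.0395

Step 3 — cumulative fraction after k components = (λ_1 + ... + λ_k) / Σ λ:
  k = 1: 58/76 = 0.7632
  k = 2: (58 + 15)/76 = 73/76 = 0.9605
  k = 3: (58 + 15 + 3)/76 = 76/76 = 1

Summary (fraction, with percent):

explained: PC1 0.7632 (76.32%), PC2 0.1974 (19.74%), PC3 0.0395 (3.95%);  cumulative: 0.7632, 0.9605, 1


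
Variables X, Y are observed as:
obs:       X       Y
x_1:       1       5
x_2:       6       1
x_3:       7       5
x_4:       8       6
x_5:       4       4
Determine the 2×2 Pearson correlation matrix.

Step 1 — column means:
  mean(X) = (1 + 6 + 7 + 8 + 4) / 5 = 26/5 = 5.2
  mean(Y) = (5 + 1 + 5 + 6 + 4) / 5 = 21/5 = 4.2

Step 2 — sample variances and covariances s[i,j] = (1/(n-1)) · Σ_k (x_{k,i} - mean_i) · (x_{k,j} - mean_j), with n-1 = 4:
  s[X,X] = ((-4.2)·(-4.2) + (0.8)·(0.8) + (1.8)·(1.8) + (2.8)·(2.8) + (-1.2)·(-1.2)) / 4 = 30.8/4 = 7.7
  s[X,Y] = ((-4.2)·(0.8) + (0.8)·(-3.2) + (1.8)·(0.8) + (2.8)·(1.8) + (-1.2)·(-0.2)) / 4 = 0.8/4 = 0.2
  s[Y,Y] = ((0.8)·(0.8) + (-3.2)·(-3.2) + (0.8)·(0.8) + (1.8)·(1.8) + (-0.2)·(-0.2)) / 4 = 14.8/4 = 3.7
  Sample standard deviations s_i = √(s[i,i]):
  s(X) = √(7.7) = 2.7749
  s(Y) = √(3.7) = 1.9235

Step 3 — r_{ij} = s_{ij} / (s_i · s_j):
  r[X,X] = 1 (diagonal).
  r[X,Y] = 0.2 / (2.7749 · 1.9235) = 0.2 / 5.3376 = 0.0375
  r[Y,Y] = 1 (diagonal).

R is symmetric with unit diagonal. Assembling:

R = [[1, 0.0375],
 [0.0375, 1]]


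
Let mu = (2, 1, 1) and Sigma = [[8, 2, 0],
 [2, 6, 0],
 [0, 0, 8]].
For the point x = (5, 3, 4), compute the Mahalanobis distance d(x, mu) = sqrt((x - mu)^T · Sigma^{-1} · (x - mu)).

Step 1 — centre the observation: (x - mu) = (3, 2, 3).

Step 2 — invert Sigma (cofactor / det for 3×3, or solve directly):
  Sigma^{-1} = [[0.1364, -0.0455, 0],
 [-0.0455, 0.1818, 0],
 [0, 0, 0.125]].

Step 3 — form the quadratic (x - mu)^T · Sigma^{-1} · (x - mu):
  Sigma^{-1} · (x - mu) = (0.3182, 0.2273, 0.375).
  (x - mu)^T · [Sigma^{-1} · (x - mu)] = (3)·(0.3182) + (2)·(0.2273) + (3)·(0.375) = 2.5341.

Step 4 — take square root: d = √(2.5341) ≈ 1.5919.

d(x, mu) = √(2.5341) ≈ 1.5919


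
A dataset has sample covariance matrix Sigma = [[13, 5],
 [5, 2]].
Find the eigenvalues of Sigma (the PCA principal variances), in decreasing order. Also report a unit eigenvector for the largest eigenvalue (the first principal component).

Step 1 — characteristic polynomial of 2×2 Sigma:
  det(Sigma - λI) = λ² - trace · λ + det = 0.
  trace = 13 + 2 = 15, det = 13·2 - (5)² = 1.
Step 2 — discriminant:
  Δ = trace² - 4·det = 225 - 4 = 221.
Step 3 — eigenvalues:
  λ = (trace ± √Δ)/2 = (15 ± 14.8661)/2,
  λ_1 = 14.933,  λ_2 = 0.067.

Step 4 — unit eigenvector for λ_1: solve (Sigma - λ_1 I)v = 0. First row:
  (13 - 14.933)·v_x + (5)·v_y = 0, i.e. (-1.933)·v_x + (5)·v_y = 0,
  so v ∝ (b, λ_1 - a) = (5, 1.933) = u.
  ||u|| = √((5)² + (1.933)²) = √(28.7366) ≈ 5.3607,
  v_1 = u/||u|| ≈ (0.9327, 0.3606) (||v_1|| = 1).

λ_1 = 14.933,  λ_2 = 0.067;  v_1 ≈ (0.9327, 0.3606)


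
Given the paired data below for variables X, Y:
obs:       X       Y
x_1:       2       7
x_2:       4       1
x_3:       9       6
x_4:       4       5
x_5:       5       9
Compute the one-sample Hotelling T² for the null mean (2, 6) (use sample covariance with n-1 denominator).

Step 1 — sample mean vector:
  mean(X) = (2 + 4 + 9 + 4 + 5) / 5 = 24/5 = 4.8
  mean(Y) = (7 + 1 + 6 + 5 + 9) / 5 = 28/5 = 5.6
  x̄ = (4.8, 5.6),  deviation x̄ - mu_0 = (4.8, 5.6) - (2, 6) = (2.8, -0.4).

Step 2 — sample covariance matrix, S[i,j] = (1/(n-1)) · Σ_k (x_{k,i} - mean_i) · (x_{k,j} - mean_j), divisor n-1 = 4:
  S[X,X] = ((-2.8)·(-2.8) + (-0.8)·(-0.8) + (4.2)·(4.2) + (-0.8)·(-0.8) + (0.2)·(0.2)) / 4 = 26.8/4 = 6.7
  S[X,Y] = ((-2.8)·(1.4) + (-0.8)·(-4.6) + (4.2)·(0.4) + (-0.8)·(-0.6) + (0.2)·(3.4)) / 4 = 2.6/4 = 0.65
  S[Y,Y] = ((1.4)·(1.4) + (-4.6)·(-4.6) + (0.4)·(0.4) + (-0.6)·(-0.6) + (3.4)·(3.4)) / 4 = 35.2/4 = 8.8
  S = [[6.7, 0.65],
 [0.65, 8.8]].

Step 3 — invert S. det(S) = 6.7·8.8 - (0.65)² = 58.5375.
  S^{-1} = (1/det) · [[d, -b], [-b, a]] = [[0.1503, -0.0111],
 [-0.0111, 0.1145]].

Step 4 — quadratic form (x̄ - mu_0)^T · S^{-1} · (x̄ - mu_0):
  S^{-1} · (x̄ - mu_0) = (0.4254, -0.0769),
  (x̄ - mu_0)^T · [...] = (2.8)·(0.4254) + (-0.4)·(-0.0769) = 1.2218.

Step 5 — scale by n: T² = 5 · 1.2218 = 6.1089.

T² ≈ 6.1089


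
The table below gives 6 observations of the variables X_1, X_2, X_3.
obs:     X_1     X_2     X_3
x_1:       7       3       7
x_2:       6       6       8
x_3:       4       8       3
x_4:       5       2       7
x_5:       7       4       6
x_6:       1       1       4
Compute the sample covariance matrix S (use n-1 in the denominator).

Step 1 — column means:
  mean(X_1) = (7 + 6 + 4 + 5 + 7 + 1) / 6 = 30/6 = 5
  mean(X_2) = (3 + 6 + 8 + 2 + 4 + 1) / 6 = 24/6 = 4
  mean(X_3) = (7 + 8 + 3 + 7 + 6 + 4) / 6 = 35/6 = 5.8333

Step 2 — sample covariance S[i,j] = (1/(n-1)) · Σ_k (x_{k,i} - mean_i) · (x_{k,j} - mean_j), with n-1 = 5.
  S[X_1,X_1] = ((2)·(2) + (1)·(1) + (-1)·(-1) + (0)·(0) + (2)·(2) + (-4)·(-4)) / 5 = 26/5 = 5.2
  S[X_1,X_2] = ((2)·(-1) + (1)·(2) + (-1)·(4) + (0)·(-2) + (2)·(0) + (-4)·(-3)) / 5 = 8/5 = 1.6
  S[X_1,X_3] = ((2)·(1.1667) + (1)·(2.1667) + (-1)·(-2.8333) + (0)·(1.1667) + (2)·(0.1667) + (-4)·(-1.8333)) / 5 = 15/5 = 3
  S[X_2,X_2] = ((-1)·(-1) + (2)·(2) + (4)·(4) + (-2)·(-2) + (0)·(0) + (-3)·(-3)) / 5 = 34/5 = 6.8
  S[X_2,X_3] = ((-1)·(1.1667) + (2)·(2.1667) + (4)·(-2.8333) + (-2)·(1.1667) + (0)·(0.1667) + (-3)·(-1.8333)) / 5 = -5/5 = -1
  S[X_3,X_3] = ((1.1667)·(1.1667) + (2.1667)·(2.1667) + (-2.8333)·(-2.8333) + (1.1667)·(1.1667) + (0.1667)·(0.1667) + (-1.8333)·(-1.8333)) / 5 = 18.8333/5 = 3.7667

S is symmetric (S[j,i] = S[i,j]). Assembling:

S = [[5.2, 1.6, 3],
 [1.6, 6.8, -1],
 [3, -1, 3.7667]]


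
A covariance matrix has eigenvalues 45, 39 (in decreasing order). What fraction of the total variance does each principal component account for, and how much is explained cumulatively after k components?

Step 1 — total variance = trace(Sigma) = Σ λ_i = 45 + 39 = 84.

Step 2 — fraction explained by component i = λ_i / Σ λ:
  PC1: 45/84 = 0.5357
  PC2: 39/84 = 0.4643

Step 3 — cumulative fraction after k components = (λ_1 + ... + λ_k) / Σ λ:
  k = 1: 45/84 = 0.5357
  k = 2: (45 + 39)/84 = 84/84 = 1

Summary (fraction, with percent):

explained: PC1 0.5357 (53.57%), PC2 0.4643 (46.43%);  cumulative: 0.5357, 1


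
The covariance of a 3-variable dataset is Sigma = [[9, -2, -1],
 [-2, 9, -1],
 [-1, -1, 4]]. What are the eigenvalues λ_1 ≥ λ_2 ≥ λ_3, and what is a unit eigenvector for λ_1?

Step 1 — characteristic polynomial p(λ) = det(λI - Sigma) = λ³ - tr·λ² + c_1·λ - det, where tr = trace, c_1 = sum of the principal 2×2 minors, det = det(Sigma):
  tr = 9 + 9 + 4 = 22,
  c_1 = (9·9 - (-2)²) + (9·4 - (-1)²) + (9·4 - (-1)²) = 77 + 35 + 35 = 147,
  det = 9·(9·4 - (-1)²) - (-2)·((-2)·4 - (-1)·(-1)) + (-1)·((-2)·(-1) - 9·(-1)) = 9·(35) - (-2)·(-9) + (-1)·(11) = 286.
  So p(λ) = λ³ - 22λ² + 147λ - 286.
Step 2 — look for an integer root (rational root theorem: any rational root is an integer divisor of 286). Testing λ = 11:
  p(11) = 1331 - 2662 + 1617 - 286 = 0  ✓
  Dividing out (λ - 11): p(λ) = (λ - 11)(λ² - 11λ + 26).
Step 3 — remaining eigenvalues from the quadratic λ² - 11λ + 26 = 0:
  Δ = 11² - 4·26 = 121 - 104 = 17,  λ = (11 ± √17)/2 = (11 ± 4.1231)/2 ≈ 7.5616 or 3.4384.
  Sorted: λ_1 = 11,  λ_2 = 7.5616,  λ_3 = 3.4384  (check: sum = 22 = tr ✓).

Step 4 — unit eigenvector for λ_1 = 11: v spans the null space of (Sigma - λ_1 I), whose rows are
  r_1 = (-2, -2, -1),  r_2 = (-2, -2, -1),  r_3 = (-1, -1, -7).
  v is orthogonal to every row, so take v ∝ r_1 × r_3 = ((-2)·(-7) - (-1)·(-1), (-1)·(-1) - (-2)·(-7), (-2)·(-1) - (-2)·(-1)) = (13, -13, 0).
  Rescale (divide by 13): u = (1, -1, 0).
  ||u|| = √((1)² + (-1)² + (0)²) = √(2) ≈ 1.4142,  v_1 = u/||u|| ≈ (0.7071, -0.7071, 0) (||v_1|| = 1).

λ_1 = 11,  λ_2 = 7.5616,  λ_3 = 3.4384;  v_1 ≈ (0.7071, -0.7071, 0)


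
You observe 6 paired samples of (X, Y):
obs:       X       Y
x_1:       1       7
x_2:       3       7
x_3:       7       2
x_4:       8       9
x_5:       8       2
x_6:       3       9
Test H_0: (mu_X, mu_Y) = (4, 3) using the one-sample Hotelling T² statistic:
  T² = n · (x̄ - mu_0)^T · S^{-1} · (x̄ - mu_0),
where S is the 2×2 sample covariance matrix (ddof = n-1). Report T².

Step 1 — sample mean vector:
  mean(X) = (1 + 3 + 7 + 8 + 8 + 3) / 6 = 30/6 = 5
  mean(Y) = (7 + 7 + 2 + 9 + 2 + 9) / 6 = 36/6 = 6
  x̄ = (5, 6),  deviation x̄ - mu_0 = (5, 6) - (4, 3) = (1, 3).

Step 2 — sample covariance matrix, S[i,j] = (1/(n-1)) · Σ_k (x_{k,i} - mean_i) · (x_{k,j} - mean_j), divisor n-1 = 5:
  S[X,X] = ((-4)·(-4) + (-2)·(-2) + (2)·(2) + (3)·(3) + (3)·(3) + (-2)·(-2)) / 5 = 46/5 = 9.2
  S[X,Y] = ((-4)·(1) + (-2)·(1) + (2)·(-4) + (3)·(3) + (3)·(-4) + (-2)·(3)) / 5 = -23/5 = -4.6
  S[Y,Y] = ((1)·(1) + (1)·(1) + (-4)·(-4) + (3)·(3) + (-4)·(-4) + (3)·(3)) / 5 = 52/5 = 10.4
  S = [[9.2, -4.6],
 [-4.6, 10.4]].

Step 3 — invert S. det(S) = 9.2·10.4 - (-4.6)² = 74.52.
  S^{-1} = (1/det) · [[d, -b], [-b, a]] = [[0.1396, 0.0617],
 [0.0617, 0.1235]].

Step 4 — quadratic form (x̄ - mu_0)^T · S^{-1} · (x̄ - mu_0):
  S^{-1} · (x̄ - mu_0) = (0.3247, 0.4321),
  (x̄ - mu_0)^T · [...] = (1)·(0.3247) + (3)·(0.4321) = 1.621.

Step 5 — scale by n: T² = 6 · 1.621 = 9.7262.

T² ≈ 9.7262


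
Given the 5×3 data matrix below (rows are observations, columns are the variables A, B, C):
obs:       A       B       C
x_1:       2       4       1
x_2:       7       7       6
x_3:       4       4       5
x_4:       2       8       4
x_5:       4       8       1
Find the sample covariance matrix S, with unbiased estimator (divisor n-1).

Step 1 — column means:
  mean(A) = (2 + 7 + 4 + 2 + 4) / 5 = 19/5 = 3.8
  mean(B) = (4 + 7 + 4 + 8 + 8) / 5 = 31/5 = 6.2
  mean(C) = (1 + 6 + 5 + 4 + 1) / 5 = 17/5 = 3.4

Step 2 — sample covariance S[i,j] = (1/(n-1)) · Σ_k (x_{k,i} - mean_i) · (x_{k,j} - mean_j), with n-1 = 4.
  S[A,A] = ((-1.8)·(-1.8) + (3.2)·(3.2) + (0.2)·(0.2) + (-1.8)·(-1.8) + (0.2)·(0.2)) / 4 = 16.8/4 = 4.2
  S[A,B] = ((-1.8)·(-2.2) + (3.2)·(0.8) + (0.2)·(-2.2) + (-1.8)·(1.8) + (0.2)·(1.8)) / 4 = 3.2/4 = 0.8
  S[A,C] = ((-1.8)·(-2.4) + (3.2)·(2.6) + (0.2)·(1.6) + (-1.8)·(0.6) + (0.2)·(-2.4)) / 4 = 11.4/4 = 2.85
  S[B,B] = ((-2.2)·(-2.2) + (0.8)·(0.8) + (-2.2)·(-2.2) + (1.8)·(1.8) + (1.8)·(1.8)) / 4 = 16.8/4 = 4.2
  S[B,C] = ((-2.2)·(-2.4) + (0.8)·(2.6) + (-2.2)·(1.6) + (1.8)·(0.6) + (1.8)·(-2.4)) / 4 = 0.6/4 = 0.15
  S[C,C] = ((-2.4)·(-2.4) + (2.6)·(2.6) + (1.6)·(1.6) + (0.6)·(0.6) + (-2.4)·(-2.4)) / 4 = 21.2/4 = 5.3

S is symmetric (S[j,i] = S[i,j]). Assembling:

S = [[4.2, 0.8, 2.85],
 [0.8, 4.2, 0.15],
 [2.85, 0.15, 5.3]]


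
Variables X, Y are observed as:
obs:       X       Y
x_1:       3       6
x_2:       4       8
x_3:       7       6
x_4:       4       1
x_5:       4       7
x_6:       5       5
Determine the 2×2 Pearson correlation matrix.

Step 1 — column means:
  mean(X) = (3 + 4 + 7 + 4 + 4 + 5) / 6 = 27/6 = 4.5
  mean(Y) = (6 + 8 + 6 + 1 + 7 + 5) / 6 = 33/6 = 5.5

Step 2 — sample variances and covariances s[i,j] = (1/(n-1)) · Σ_k (x_{k,i} - mean_i) · (x_{k,j} - mean_j), with n-1 = 5:
  s[X,X] = ((-1.5)·(-1.5) + (-0.5)·(-0.5) + (2.5)·(2.5) + (-0.5)·(-0.5) + (-0.5)·(-0.5) + (0.5)·(0.5)) / 5 = 9.5/5 = 1.9
  s[X,Y] = ((-1.5)·(0.5) + (-0.5)·(2.5) + (2.5)·(0.5) + (-0.5)·(-4.5) + (-0.5)·(1.5) + (0.5)·(-0.5)) / 5 = 0.5/5 = 0.1
  s[Y,Y] = ((0.5)·(0.5) + (2.5)·(2.5) + (0.5)·(0.5) + (-4.5)·(-4.5) + (1.5)·(1.5) + (-0.5)·(-0.5)) / 5 = 29.5/5 = 5.9
  Sample standard deviations s_i = √(s[i,i]):
  s(X) = √(1.9) = 1.3784
  s(Y) = √(5.9) = 2.429

Step 3 — r_{ij} = s_{ij} / (s_i · s_j):
  r[X,X] = 1 (diagonal).
  r[X,Y] = 0.1 / (1.3784 · 2.429) = 0.1 / 3.3481 = 0.0299
  r[Y,Y] = 1 (diagonal).

R is symmetric with unit diagonal. Assembling:

R = [[1, 0.0299],
 [0.0299, 1]]


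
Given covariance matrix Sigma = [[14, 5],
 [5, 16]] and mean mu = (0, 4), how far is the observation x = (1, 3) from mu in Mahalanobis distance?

Step 1 — centre the observation: (x - mu) = (1, -1).

Step 2 — invert Sigma. det(Sigma) = 14·16 - (5)² = 199.
  Sigma^{-1} = (1/det) · [[d, -b], [-b, a]] = [[0.0804, -0.0251],
 [-0.0251, 0.0704]].

Step 3 — form the quadratic (x - mu)^T · Sigma^{-1} · (x - mu):
  Sigma^{-1} · (x - mu) = (0.1055, -0.0955).
  (x - mu)^T · [Sigma^{-1} · (x - mu)] = (1)·(0.1055) + (-1)·(-0.0955) = 0.201.

Step 4 — take square root: d = √(0.201) ≈ 0.4483.

d(x, mu) = √(0.201) ≈ 0.4483


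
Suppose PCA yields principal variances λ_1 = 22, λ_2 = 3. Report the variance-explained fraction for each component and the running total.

Step 1 — total variance = trace(Sigma) = Σ λ_i = 22 + 3 = 25.

Step 2 — fraction explained by component i = λ_i / Σ λ:
  PC1: 22/25 = 0.88
  PC2: 3/25 = 0.12

Step 3 — cumulative fraction after k components = (λ_1 + ... + λ_k) / Σ λ:
  k = 1: 22/25 = 0.88
  k = 2: (22 + 3)/25 = 25/25 = 1

Summary (fraction, with percent):

explained: PC1 0.88 (88%), PC2 0.12 (12%);  cumulative: 0.88, 1


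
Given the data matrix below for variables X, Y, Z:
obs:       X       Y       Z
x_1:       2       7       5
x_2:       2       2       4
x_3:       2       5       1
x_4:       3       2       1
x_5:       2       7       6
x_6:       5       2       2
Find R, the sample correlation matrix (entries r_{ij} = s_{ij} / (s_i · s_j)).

Step 1 — column means:
  mean(X) = (2 + 2 + 2 + 3 + 2 + 5) / 6 = 16/6 = 2.6667
  mean(Y) = (7 + 2 + 5 + 2 + 7 + 2) / 6 = 25/6 = 4.1667
  mean(Z) = (5 + 4 + 1 + 1 + 6 + 2) / 6 = 19/6 = 3.1667

Step 2 — sample variances and covariances s[i,j] = (1/(n-1)) · Σ_k (x_{k,i} - mean_i) · (x_{k,j} - mean_j), with n-1 = 5:
  s[X,X] = ((-0.6667)·(-0.6667) + (-0.6667)·(-0.6667) + (-0.6667)·(-0.6667) + (0.3333)·(0.3333) + (-0.6667)·(-0.6667) + (2.3333)·(2.3333)) / 5 = 7.3333/5 = 1.4667
  s[X,Y] = ((-0.6667)·(2.8333) + (-0.6667)·(-2.1667) + (-0.6667)·(0.8333) + (0.3333)·(-2.1667) + (-0.6667)·(2.8333) + (2.3333)·(-2.1667)) / 5 = -8.6667/5 = -1.7333
  s[X,Z] = ((-0.6667)·(1.8333) + (-0.6667)·(0.8333) + (-0.6667)·(-2.1667) + (0.3333)·(-2.1667) + (-0.6667)·(2.8333) + (2.3333)·(-1.1667)) / 5 = -5.6667/5 = -1.1333
  s[Y,Y] = ((2.8333)·(2.8333) + (-2.1667)·(-2.1667) + (0.8333)·(0.8333) + (-2.1667)·(-2.1667) + (2.8333)·(2.8333) + (-2.1667)·(-2.1667)) / 5 = 30.8333/5 = 6.1667
  s[Y,Z] = ((2.8333)·(1.8333) + (-2.1667)·(0.8333) + (0.8333)·(-2.1667) + (-2.1667)·(-2.1667) + (2.8333)·(2.8333) + (-2.1667)·(-1.1667)) / 5 = 16.8333/5 = 3.3667
  s[Z,Z] = ((1.8333)·(1.8333) + (0.8333)·(0.8333) + (-2.1667)·(-2.1667) + (-2.1667)·(-2.1667) + (2.8333)·(2.8333) + (-1.1667)·(-1.1667)) / 5 = 22.8333/5 = 4.5667
  Sample standard deviations s_i = √(s[i,i]):
  s(X) = √(1.4667) = 1.2111
  s(Y) = √(6.1667) = 2.4833
  s(Z) = √(4.5667) = 2.137

Step 3 — r_{ij} = s_{ij} / (s_i · s_j):
  r[X,X] = 1 (diagonal).
  r[X,Y] = -1.7333 / (1.2111 · 2.4833) = -1.7333 / 3.0074 = -0.5764
  r[X,Z] = -1.1333 / (1.2111 · 2.137) = -1.1333 / 2.588 = -0.4379
  r[Y,Y] = 1 (diagonal).
  r[Y,Z] = 3.3667 / (2.4833 · 2.137) = 3.3667 / 5.3067 = 0.6344
  r[Z,Z] = 1 (diagonal).

R is symmetric with unit diagonal. Assembling:

R = [[1, -0.5764, -0.4379],
 [-0.5764, 1, 0.6344],
 [-0.4379, 0.6344, 1]]


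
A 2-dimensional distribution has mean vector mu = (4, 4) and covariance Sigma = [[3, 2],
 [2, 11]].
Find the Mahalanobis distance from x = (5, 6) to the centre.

Step 1 — centre the observation: (x - mu) = (1, 2).

Step 2 — invert Sigma. det(Sigma) = 3·11 - (2)² = 29.
  Sigma^{-1} = (1/det) · [[d, -b], [-b, a]] = [[0.3793, -0.069],
 [-0.069, 0.1034]].

Step 3 — form the quadratic (x - mu)^T · Sigma^{-1} · (x - mu):
  Sigma^{-1} · (x - mu) = (0.2414, 0.1379).
  (x - mu)^T · [Sigma^{-1} · (x - mu)] = (1)·(0.2414) + (2)·(0.1379) = 0.5172.

Step 4 — take square root: d = √(0.5172) ≈ 0.7192.

d(x, mu) = √(0.5172) ≈ 0.7192


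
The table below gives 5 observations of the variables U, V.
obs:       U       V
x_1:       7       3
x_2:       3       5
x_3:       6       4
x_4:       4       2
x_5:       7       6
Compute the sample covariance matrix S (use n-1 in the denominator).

Step 1 — column means:
  mean(U) = (7 + 3 + 6 + 4 + 7) / 5 = 27/5 = 5.4
  mean(V) = (3 + 5 + 4 + 2 + 6) / 5 = 20/5 = 4

Step 2 — sample covariance S[i,j] = (1/(n-1)) · Σ_k (x_{k,i} - mean_i) · (x_{k,j} - mean_j), with n-1 = 4.
  S[U,U] = ((1.6)·(1.6) + (-2.4)·(-2.4) + (0.6)·(0.6) + (-1.4)·(-1.4) + (1.6)·(1.6)) / 4 = 13.2/4 = 3.3
  S[U,V] = ((1.6)·(-1) + (-2.4)·(1) + (0.6)·(0) + (-1.4)·(-2) + (1.6)·(2)) / 4 = 2/4 = 0.5
  S[V,V] = ((-1)·(-1) + (1)·(1) + (0)·(0) + (-2)·(-2) + (2)·(2)) / 4 = 10/4 = 2.5

S is symmetric (S[j,i] = S[i,j]). Assembling:

S = [[3.3, 0.5],
 [0.5, 2.5]]


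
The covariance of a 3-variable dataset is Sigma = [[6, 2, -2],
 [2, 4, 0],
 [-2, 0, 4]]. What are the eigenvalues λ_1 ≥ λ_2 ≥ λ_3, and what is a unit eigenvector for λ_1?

Step 1 — characteristic polynomial p(λ) = det(λI - Sigma) = λ³ - tr·λ² + c_1·λ - det, where tr = trace, c_1 = sum of the principal 2×2 minors, det = det(Sigma):
  tr = 6 + 4 + 4 = 14,
  c_1 = (6·4 - (2)²) + (6·4 - (-2)²) + (4·4 - (0)²) = 20 + 20 + 16 = 56,
  det = 6·(4·4 - (0)²) - (2)·((2)·4 - (0)·(-2)) + (-2)·((2)·(0) - 4·(-2)) = 6·(16) - (2)·(8) + (-2)·(8) = 64.
  So p(λ) = λ³ - 14λ² + 56λ - 64.
Step 2 — look for an integer root (rational root theorem: any rational root is an integer divisor of 64). Testing λ = 2:
  p(2) = 8 - 56 + 112 - 64 = 0  ✓
  Dividing out (λ - 2): p(λ) = (λ - 2)(λ² - 12λ + 32).
Step 3 — remaining eigenvalues from the quadratic λ² - 12λ + 32 = 0:
  Δ = 12² - 4·32 = 144 - 128 = 16,  λ = (12 ± √16)/2 = (12 ± 4)/2 = 8 or 4.
  Sorted: λ_1 = 8,  λ_2 = 4,  λ_3 = 2  (check: sum = 14 = tr ✓).

Step 4 — unit eigenvector for λ_1 = 8: v spans the null space of (Sigma - λ_1 I), whose rows are
  r_1 = (-2, 2, -2),  r_2 = (2, -4, 0),  r_3 = (-2, 0, -4).
  v is orthogonal to every row, so take v ∝ r_1 × r_2 = ((2)·(0) - (-2)·(-4), (-2)·(2) - (-2)·(0), (-2)·(-4) - (2)·(2)) = (-8, -4, 4).
  Rescale (divide by 4; multiply by -1 so the first nonzero entry is positive): u = (2, 1, -1).
  ||u|| = √((2)² + (1)² + (-1)²) = √(6) ≈ 2.4495,  v_1 = u/||u|| ≈ (0.8165, 0.4082, -0.4082) (||v_1|| = 1).

λ_1 = 8,  λ_2 = 4,  λ_3 = 2;  v_1 ≈ (0.8165, 0.4082, -0.4082)


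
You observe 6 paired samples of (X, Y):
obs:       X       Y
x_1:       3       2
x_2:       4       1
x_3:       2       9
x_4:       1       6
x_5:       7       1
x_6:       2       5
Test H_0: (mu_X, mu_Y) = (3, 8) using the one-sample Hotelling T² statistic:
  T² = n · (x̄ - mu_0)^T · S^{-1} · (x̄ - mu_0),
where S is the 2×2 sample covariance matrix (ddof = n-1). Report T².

Step 1 — sample mean vector:
  mean(X) = (3 + 4 + 2 + 1 + 7 + 2) / 6 = 19/6 = 3.1667
  mean(Y) = (2 + 1 + 9 + 6 + 1 + 5) / 6 = 24/6 = 4
  x̄ = (3.1667, 4),  deviation x̄ - mu_0 = (3.1667, 4) - (3, 8) = (0.1667, -4).

Step 2 — sample covariance matrix, S[i,j] = (1/(n-1)) · Σ_k (x_{k,i} - mean_i) · (x_{k,j} - mean_j), divisor n-1 = 5:
  S[X,X] = ((-0.1667)·(-0.1667) + (0.8333)·(0.8333) + (-1.1667)·(-1.1667) + (-2.1667)·(-2.1667) + (3.8333)·(3.8333) + (-1.1667)·(-1.1667)) / 5 = 22.8333/5 = 4.5667
  S[X,Y] = ((-0.1667)·(-2) + (0.8333)·(-3) + (-1.1667)·(5) + (-2.1667)·(2) + (3.8333)·(-3) + (-1.1667)·(1)) / 5 = -25/5 = -5
  S[Y,Y] = ((-2)·(-2) + (-3)·(-3) + (5)·(5) + (2)·(2) + (-3)·(-3) + (1)·(1)) / 5 = 52/5 = 10.4
  S = [[4.5667, -5],
 [-5, 10.4]].

Step 3 — invert S. det(S) = 4.5667·10.4 - (-5)² = 22.4933.
  S^{-1} = (1/det) · [[d, -b], [-b, a]] = [[0.4624, 0.2223],
 [0.2223, 0.203]].

Step 4 — quadratic form (x̄ - mu_0)^T · S^{-1} · (x̄ - mu_0):
  S^{-1} · (x̄ - mu_0) = (-0.8121, -0.775),
  (x̄ - mu_0)^T · [...] = (0.1667)·(-0.8121) + (-4)·(-0.775) = 2.9648.

Step 5 — scale by n: T² = 6 · 2.9648 = 17.789.

T² ≈ 17.789


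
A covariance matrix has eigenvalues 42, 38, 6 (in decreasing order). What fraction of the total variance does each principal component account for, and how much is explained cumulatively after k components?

Step 1 — total variance = trace(Sigma) = Σ λ_i = 42 + 38 + 6 = 86.

Step 2 — fraction explained by component i = λ_i / Σ λ:
  PC1: 42/86 = 0.4884
  PC2: 38/86 = 0.4419
  PC3: 6/86 = 0.0698

Step 3 — cumulative fraction after k components = (λ_1 + ... + λ_k) / Σ λ:
  k = 1: 42/86 = 0.4884
  k = 2: (42 + 38)/86 = 80/86 = 0.9302
  k = 3: (42 + 38 + 6)/86 = 86/86 = 1

Summary (fraction, with percent):

explained: PC1 0.4884 (48.84%), PC2 0.4419 (44.19%), PC3 0.0698 (6.98%);  cumulative: 0.4884, 0.9302, 1


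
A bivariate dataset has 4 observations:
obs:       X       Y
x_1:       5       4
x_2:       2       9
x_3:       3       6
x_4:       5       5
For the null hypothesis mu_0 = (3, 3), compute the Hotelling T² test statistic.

Step 1 — sample mean vector:
  mean(X) = (5 + 2 + 3 + 5) / 4 = 15/4 = 3.75
  mean(Y) = (4 + 9 + 6 + 5) / 4 = 24/4 = 6
  x̄ = (3.75, 6),  deviation x̄ - mu_0 = (3.75, 6) - (3, 3) = (0.75, 3).

Step 2 — sample covariance matrix, S[i,j] = (1/(n-1)) · Σ_k (x_{k,i} - mean_i) · (x_{k,j} - mean_j), divisor n-1 = 3:
  S[X,X] = ((1.25)·(1.25) + (-1.75)·(-1.75) + (-0.75)·(-0.75) + (1.25)·(1.25)) / 3 = 6.75/3 = 2.25
  S[X,Y] = ((1.25)·(-2) + (-1.75)·(3) + (-0.75)·(0) + (1.25)·(-1)) / 3 = -9/3 = -3
  S[Y,Y] = ((-2)·(-2) + (3)·(3) + (0)·(0) + (-1)·(-1)) / 3 = 14/3 = 4.6667
  S = [[2.25, -3],
 [-3, 4.6667]].

Step 3 — invert S. det(S) = 2.25·4.6667 - (-3)² = 1.5.
  S^{-1} = (1/det) · [[d, -b], [-b, a]] = [[3.1111, 2],
 [2, 1.5]].

Step 4 — quadratic form (x̄ - mu_0)^T · S^{-1} · (x̄ - mu_0):
  S^{-1} · (x̄ - mu_0) = (8.3333, 6),
  (x̄ - mu_0)^T · [...] = (0.75)·(8.3333) + (3)·(6) = 24.25.

Step 5 — scale by n: T² = 4 · 24.25 = 97.

T² ≈ 97


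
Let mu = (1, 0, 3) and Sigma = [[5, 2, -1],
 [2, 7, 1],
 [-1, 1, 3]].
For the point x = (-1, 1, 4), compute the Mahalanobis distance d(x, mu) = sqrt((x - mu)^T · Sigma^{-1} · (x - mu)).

Step 1 — centre the observation: (x - mu) = (-2, 1, 1).

Step 2 — invert Sigma (cofactor / det for 3×3, or solve directly):
  Sigma^{-1} = [[0.2597, -0.0909, 0.1169],
 [-0.0909, 0.1818, -0.0909],
 [0.1169, -0.0909, 0.4026]].

Step 3 — form the quadratic (x - mu)^T · Sigma^{-1} · (x - mu):
  Sigma^{-1} · (x - mu) = (-0.4935, 0.2727, 0.0779).
  (x - mu)^T · [Sigma^{-1} · (x - mu)] = (-2)·(-0.4935) + (1)·(0.2727) + (1)·(0.0779) = 1.3377.

Step 4 — take square root: d = √(1.3377) ≈ 1.1566.

d(x, mu) = √(1.3377) ≈ 1.1566


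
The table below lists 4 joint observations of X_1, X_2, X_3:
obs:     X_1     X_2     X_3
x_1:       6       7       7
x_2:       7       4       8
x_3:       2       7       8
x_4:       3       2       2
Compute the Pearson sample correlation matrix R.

Step 1 — column means:
  mean(X_1) = (6 + 7 + 2 + 3) / 4 = 18/4 = 4.5
  mean(X_2) = (7 + 4 + 7 + 2) / 4 = 20/4 = 5
  mean(X_3) = (7 + 8 + 8 + 2) / 4 = 25/4 = 6.25

Step 2 — sample variances and covariances s[i,j] = (1/(n-1)) · Σ_k (x_{k,i} - mean_i) · (x_{k,j} - mean_j), with n-1 = 3:
  s[X_1,X_1] = ((1.5)·(1.5) + (2.5)·(2.5) + (-2.5)·(-2.5) + (-1.5)·(-1.5)) / 3 = 17/3 = 5.6667
  s[X_1,X_2] = ((1.5)·(2) + (2.5)·(-1) + (-2.5)·(2) + (-1.5)·(-3)) / 3 = 0/3 = 0
  s[X_1,X_3] = ((1.5)·(0.75) + (2.5)·(1.75) + (-2.5)·(1.75) + (-1.5)·(-4.25)) / 3 = 7.5/3 = 2.5
  s[X_2,X_2] = ((2)·(2) + (-1)·(-1) + (2)·(2) + (-3)·(-3)) / 3 = 18/3 = 6
  s[X_2,X_3] = ((2)·(0.75) + (-1)·(1.75) + (2)·(1.75) + (-3)·(-4.25)) / 3 = 16/3 = 5.3333
  s[X_3,X_3] = ((0.75)·(0.75) + (1.75)·(1.75) + (1.75)·(1.75) + (-4.25)·(-4.25)) / 3 = 24.75/3 = 8.25
  Sample standard deviations s_i = √(s[i,i]):
  s(X_1) = √(5.6667) = 2.3805
  s(X_2) = √(6) = 2.4495
  s(X_3) = √(8.25) = 2.8723

Step 3 — r_{ij} = s_{ij} / (s_i · s_j):
  r[X_1,X_1] = 1 (diagonal).
  r[X_1,X_2] = 0 / (2.3805 · 2.4495) = 0 / 5.831 = 0
  r[X_1,X_3] = 2.5 / (2.3805 · 2.8723) = 2.5 / 6.8374 = 0.3656
  r[X_2,X_2] = 1 (diagonal).
  r[X_2,X_3] = 5.3333 / (2.4495 · 2.8723) = 5.3333 / 7.0356 = 0.758
  r[X_3,X_3] = 1 (diagonal).

R is symmetric with unit diagonal. Assembling:

R = [[1, 0, 0.3656],
 [0, 1, 0.758],
 [0.3656, 0.758, 1]]


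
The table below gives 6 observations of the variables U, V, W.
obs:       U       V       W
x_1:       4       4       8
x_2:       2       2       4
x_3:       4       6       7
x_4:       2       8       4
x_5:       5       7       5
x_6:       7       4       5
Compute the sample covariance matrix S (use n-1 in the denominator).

Step 1 — column means:
  mean(U) = (4 + 2 + 4 + 2 + 5 + 7) / 6 = 24/6 = 4
  mean(V) = (4 + 2 + 6 + 8 + 7 + 4) / 6 = 31/6 = 5.1667
  mean(W) = (8 + 4 + 7 + 4 + 5 + 5) / 6 = 33/6 = 5.5

Step 2 — sample covariance S[i,j] = (1/(n-1)) · Σ_k (x_{k,i} - mean_i) · (x_{k,j} - mean_j), with n-1 = 5.
  S[U,U] = ((0)·(0) + (-2)·(-2) + (0)·(0) + (-2)·(-2) + (1)·(1) + (3)·(3)) / 5 = 18/5 = 3.6
  S[U,V] = ((0)·(-1.1667) + (-2)·(-3.1667) + (0)·(0.8333) + (-2)·(2.8333) + (1)·(1.8333) + (3)·(-1.1667)) / 5 = -1/5 = -0.2
  S[U,W] = ((0)·(2.5) + (-2)·(-1.5) + (0)·(1.5) + (-2)·(-1.5) + (1)·(-0.5) + (3)·(-0.5)) / 5 = 4/5 = 0.8
  S[V,V] = ((-1.1667)·(-1.1667) + (-3.1667)·(-3.1667) + (0.8333)·(0.8333) + (2.8333)·(2.8333) + (1.8333)·(1.8333) + (-1.1667)·(-1.1667)) / 5 = 24.8333/5 = 4.9667
  S[V,W] = ((-1.1667)·(2.5) + (-3.1667)·(-1.5) + (0.8333)·(1.5) + (2.8333)·(-1.5) + (1.8333)·(-0.5) + (-1.1667)·(-0.5)) / 5 = -1.5/5 = -0.3
  S[W,W] = ((2.5)·(2.5) + (-1.5)·(-1.5) + (1.5)·(1.5) + (-1.5)·(-1.5) + (-0.5)·(-0.5) + (-0.5)·(-0.5)) / 5 = 13.5/5 = 2.7

S is symmetric (S[j,i] = S[i,j]). Assembling:

S = [[3.6, -0.2, 0.8],
 [-0.2, 4.9667, -0.3],
 [0.8, -0.3, 2.7]]
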